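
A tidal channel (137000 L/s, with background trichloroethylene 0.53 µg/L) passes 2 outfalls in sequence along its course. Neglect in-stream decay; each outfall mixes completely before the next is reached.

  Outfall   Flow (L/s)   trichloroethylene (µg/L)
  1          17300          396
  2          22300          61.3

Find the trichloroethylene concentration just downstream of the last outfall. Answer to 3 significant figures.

Outfall 1: combined Q = 154300 L/s; C = (137000·0.5300 + 17300·396.0)/154300 = 44.87 µg/L.
Outfall 2: combined Q = 176600 L/s; C = (154300·44.87 + 22300·61.30)/176600 = 46.94 µg/L.

46.9 µg/L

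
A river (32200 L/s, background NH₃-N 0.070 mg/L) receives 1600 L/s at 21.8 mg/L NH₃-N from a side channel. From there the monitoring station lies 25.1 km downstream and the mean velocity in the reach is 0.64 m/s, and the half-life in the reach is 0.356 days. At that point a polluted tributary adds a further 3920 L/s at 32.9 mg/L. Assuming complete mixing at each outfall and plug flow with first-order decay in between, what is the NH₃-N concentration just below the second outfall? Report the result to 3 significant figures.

Mass balance: C = (32200·0.07000 + 1600·21.80) / 33800 = 37130/33800 = 1.099 mg/L; combined flow 33800 L/s.
Travel time t = 25.1·1000 / 0.64 = 39220 s = 10.89 h.
Half-life 0.356 d → k = ln 2 / 0.356 = 1.947 d⁻¹.
First-order decay: C = 1.099·exp(−k·t) = 1.099·0.4132 = 0.4540 mg/L.
Second outfall: C = (33800·0.4540 + 3920·32.90)/37720 = 3.826 mg/L.

3.83 mg/L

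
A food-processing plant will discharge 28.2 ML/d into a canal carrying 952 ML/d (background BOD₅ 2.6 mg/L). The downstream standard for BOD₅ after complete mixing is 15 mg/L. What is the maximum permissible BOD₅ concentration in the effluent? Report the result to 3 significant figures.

At the limit, (Qr·Cr + Qe·Cₑ)/(Qr + Qe) = 15:
Cₑ = (980.2·15 − 952.0·2.600) / 28.20 = 433.6 mg/L.

434 mg/L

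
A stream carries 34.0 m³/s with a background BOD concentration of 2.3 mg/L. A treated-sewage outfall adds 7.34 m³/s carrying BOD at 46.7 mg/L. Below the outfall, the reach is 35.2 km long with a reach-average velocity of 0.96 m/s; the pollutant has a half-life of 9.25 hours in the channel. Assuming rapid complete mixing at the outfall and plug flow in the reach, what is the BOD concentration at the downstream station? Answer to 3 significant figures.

4.75 mg/L

Conservation of mass: C = (34.00·2.300 + 7.340·46.70) / 41.34 = 421.0/41.34 = 10.18 mg/L.
Travel time t = 35.2·1000 / 0.96 = 36670 s = 10.19 h.
Half-life 9.25 h → k = ln 2 / 9.25 = 0.07493 h⁻¹ = 1.798 d⁻¹.
Decay over the reach: 10.18·exp(−kt) = 10.18·0.4662 = 4.747 mg/L.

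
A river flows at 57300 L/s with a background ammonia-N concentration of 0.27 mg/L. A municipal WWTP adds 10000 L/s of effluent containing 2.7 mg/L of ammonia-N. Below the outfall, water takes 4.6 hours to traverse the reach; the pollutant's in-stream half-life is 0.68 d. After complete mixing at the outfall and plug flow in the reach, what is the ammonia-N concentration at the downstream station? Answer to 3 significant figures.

Mass balance: C = (57300·0.2700 + 10000·2.700) / 67300 = 42470/67300 = 0.6311 mg/L.
Half-life 0.68 d → k = ln 2 / 0.68 = 1.019 d⁻¹.
Decay over the reach: 0.6311·exp(−kt) = 0.6311·0.8225 = 0.5191 mg/L.

0.519 mg/L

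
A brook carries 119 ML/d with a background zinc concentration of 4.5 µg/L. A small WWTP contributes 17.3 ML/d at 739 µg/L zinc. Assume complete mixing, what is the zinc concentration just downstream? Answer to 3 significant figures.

Conservation of mass: C = (119.0·4.500 + 17.30·739.0) / 136.3 = 13320/136.3 = 97.73 µg/L.

97.7 µg/L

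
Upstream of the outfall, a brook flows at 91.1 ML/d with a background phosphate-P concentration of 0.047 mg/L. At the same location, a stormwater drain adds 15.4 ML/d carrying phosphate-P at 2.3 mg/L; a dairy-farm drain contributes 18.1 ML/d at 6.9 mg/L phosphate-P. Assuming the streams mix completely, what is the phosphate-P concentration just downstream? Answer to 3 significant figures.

Mass balance: C = (91.10·0.04700 + 15.40·2.300 + 18.10·6.900) / 124.6 = 164.6/124.6 = 1.321 mg/L.

1.32 mg/L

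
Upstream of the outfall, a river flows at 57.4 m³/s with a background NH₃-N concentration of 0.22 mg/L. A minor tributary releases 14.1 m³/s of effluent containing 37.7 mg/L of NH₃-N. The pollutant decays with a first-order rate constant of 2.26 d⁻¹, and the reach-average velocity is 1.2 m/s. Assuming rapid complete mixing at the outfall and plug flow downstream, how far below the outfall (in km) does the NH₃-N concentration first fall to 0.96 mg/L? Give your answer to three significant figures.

95.0 km

Mixed concentration C = ΣQC/ΣQ = (57.40·0.2200 + 14.10·37.70) / 71.50 = 544.2/71.50 = 7.611 mg/L.
Set 7.611·exp(−k·t) = 0.96 → t = ln(7.611/0.96)/k = 79150 s = 21.99 h.
Distance = v·t = 1.2·79150 = 94980 m = 94.98 km.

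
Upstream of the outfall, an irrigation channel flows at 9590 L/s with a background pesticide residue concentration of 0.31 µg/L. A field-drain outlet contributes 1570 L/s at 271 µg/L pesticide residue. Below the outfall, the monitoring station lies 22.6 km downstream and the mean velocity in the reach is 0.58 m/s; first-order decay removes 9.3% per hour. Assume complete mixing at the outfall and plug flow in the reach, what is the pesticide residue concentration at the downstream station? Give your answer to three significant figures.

13.3 µg/L

Flow-weighted average: C = (9590·0.3100 + 1570·271.0) / 11160 = 428400/11160 = 38.39 µg/L.
Travel time t = 22.6·1000 / 0.58 = 38970 s = 10.82 h.
9.3%/h lost → k = −ln(1 − 0.093) = 0.09761 h⁻¹.
Applying C = C₀e^(−kt): 38.39 × 0.3477 = 13.35 µg/L.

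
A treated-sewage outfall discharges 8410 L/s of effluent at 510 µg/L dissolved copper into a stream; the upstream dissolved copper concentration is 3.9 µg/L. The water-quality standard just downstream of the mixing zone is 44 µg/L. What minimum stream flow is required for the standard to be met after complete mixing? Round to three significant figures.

Set C_mix = 44: (Q·3.900 + 8410·510.0) / (Q + 8410) = 44
→ Q = 8410·(510.0 − 44)/(44 − 3.900) = 97730 L/s.

97700 L/s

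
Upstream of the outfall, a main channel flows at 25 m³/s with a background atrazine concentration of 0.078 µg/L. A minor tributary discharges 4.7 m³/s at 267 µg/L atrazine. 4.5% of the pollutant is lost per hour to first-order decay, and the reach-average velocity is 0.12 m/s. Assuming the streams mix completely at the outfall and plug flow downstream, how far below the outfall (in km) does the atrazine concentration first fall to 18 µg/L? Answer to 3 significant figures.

8.02 km

Flow-weighted average: C = (25.00·0.07800 + 4.700·267.0) / 29.70 = 1257/29.70 = 42.32 µg/L.
4.5%/h lost → k = −ln(1 − 0.045) = 0.04604 h⁻¹.
Set 42.32·exp(−k·t) = 18 → t = ln(42.32/18)/k = 66840 s = 18.57 h.
Distance = v·t = 0.12·66840 = 8020 m = 8.020 km.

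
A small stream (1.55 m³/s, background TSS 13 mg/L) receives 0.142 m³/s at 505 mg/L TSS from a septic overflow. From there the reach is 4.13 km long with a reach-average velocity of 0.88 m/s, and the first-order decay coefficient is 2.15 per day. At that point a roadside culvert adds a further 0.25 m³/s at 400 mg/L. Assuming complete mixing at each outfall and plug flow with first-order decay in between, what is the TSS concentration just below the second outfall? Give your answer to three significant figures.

Flow-weighted average: C = (1.550·13.00 + 0.1420·505.0) / 1.692 = 91.86/1.692 = 54.29 mg/L; combined flow 1.692 m³/s.
Travel time t = 4.13·1000 / 0.88 = 4693 s = 1.304 h.
Decay over the reach: 54.29·exp(−kt) = 54.29·0.8898 = 48.31 mg/L.
Second outfall: C = (1.692·48.31 + 0.2500·400.0)/1.942 = 93.58 mg/L.

93.6 mg/L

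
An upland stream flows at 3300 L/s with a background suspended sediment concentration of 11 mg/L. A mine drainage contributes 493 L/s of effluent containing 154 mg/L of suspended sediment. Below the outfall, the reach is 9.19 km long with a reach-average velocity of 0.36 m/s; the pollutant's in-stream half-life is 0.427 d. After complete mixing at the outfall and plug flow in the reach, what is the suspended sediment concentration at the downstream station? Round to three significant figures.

Flow-weighted average: C = (3300·11.00 + 493.0·154.0) / 3793 = 112200/3793 = 29.59 mg/L.
Travel time t = 9.19·1000 / 0.36 = 25530 s = 7.091 h.
Half-life 0.427 d → k = ln 2 / 0.427 = 1.623 d⁻¹.
Decay over the reach: 29.59·exp(−kt) = 29.59·0.6190 = 18.31 mg/L.

18.3 mg/L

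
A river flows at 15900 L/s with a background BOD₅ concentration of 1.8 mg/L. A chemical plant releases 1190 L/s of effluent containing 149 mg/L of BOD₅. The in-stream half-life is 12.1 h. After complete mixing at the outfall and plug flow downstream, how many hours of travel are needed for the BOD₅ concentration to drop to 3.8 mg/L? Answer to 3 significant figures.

20.1 h

Mixed concentration C = ΣQC/ΣQ = (15900·1.800 + 1190·149.0) / 17090 = 205900/17090 = 12.05 mg/L.
Half-life 12.1 h → k = ln 2 / 12.1 = 0.05728 h⁻¹ = 1.375 d⁻¹.
12.05·exp(−k·t) = 3.8 → t = ln(12.05/3.8)/k = 72520 s = 20.15 h.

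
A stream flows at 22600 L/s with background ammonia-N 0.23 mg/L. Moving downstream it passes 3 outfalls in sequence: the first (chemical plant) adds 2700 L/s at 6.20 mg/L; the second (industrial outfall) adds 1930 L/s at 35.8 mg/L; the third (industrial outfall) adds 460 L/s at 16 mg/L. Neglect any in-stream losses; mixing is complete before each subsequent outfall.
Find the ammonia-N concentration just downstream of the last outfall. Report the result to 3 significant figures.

Outfall 1: combined Q = 25300 L/s; C = (22600·0.2300 + 2700·6.200)/25300 = 0.8671 mg/L.
Outfall 2: combined Q = 27230 L/s; C = (25300·0.8671 + 1930·35.80)/27230 = 3.343 mg/L.
Outfall 3: combined Q = 27690 L/s; C = (27230·3.343 + 460.0·16.00)/27690 = 3.553 mg/L.

3.55 mg/L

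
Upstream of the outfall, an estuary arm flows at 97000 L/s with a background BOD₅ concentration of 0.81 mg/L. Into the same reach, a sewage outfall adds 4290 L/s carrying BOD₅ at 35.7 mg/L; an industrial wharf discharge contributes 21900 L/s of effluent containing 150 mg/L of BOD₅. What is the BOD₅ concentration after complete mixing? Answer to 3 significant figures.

Mixed concentration C = ΣQC/ΣQ = (97000·0.8100 + 4290·35.70 + 21900·150.0) / 123200 = 3517000/123200 = 28.55 mg/L.

28.5 mg/L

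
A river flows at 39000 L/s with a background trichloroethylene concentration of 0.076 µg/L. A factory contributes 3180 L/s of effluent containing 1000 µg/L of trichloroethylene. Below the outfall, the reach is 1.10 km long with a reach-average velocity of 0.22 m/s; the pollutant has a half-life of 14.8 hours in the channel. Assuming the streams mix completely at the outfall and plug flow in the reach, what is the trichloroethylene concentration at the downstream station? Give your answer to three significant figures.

Flow-weighted average: C = (39000·0.07600 + 3180·1000) / 42180 = 3183000/42180 = 75.46 µg/L.
Travel time t = 1.10·1000 / 0.22 = 5000 s = 1.389 h.
Half-life 14.8 h → k = ln 2 / 14.8 = 0.04683 h⁻¹ = 1.124 d⁻¹.
Applying C = C₀e^(−kt): 75.46 × 0.9370 = 70.71 µg/L.

70.7 µg/L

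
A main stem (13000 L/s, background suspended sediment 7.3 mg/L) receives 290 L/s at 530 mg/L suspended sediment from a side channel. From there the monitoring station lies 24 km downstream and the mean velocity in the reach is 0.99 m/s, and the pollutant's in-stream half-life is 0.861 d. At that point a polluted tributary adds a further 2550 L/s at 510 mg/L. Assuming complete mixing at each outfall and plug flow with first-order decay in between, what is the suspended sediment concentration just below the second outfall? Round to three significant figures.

94.6 mg/L

Flow-weighted average: C = (13000·7.300 + 290.0·530.0) / 13290 = 248600/13290 = 18.71 mg/L; combined flow 13290 L/s.
Travel time t = 24·1000 / 0.99 = 24240 s = 6.734 h.
Half-life 0.861 d → k = ln 2 / 0.861 = 0.8050 d⁻¹.
First-order decay: C = 18.71·exp(−k·t) = 18.71·0.7978 = 14.92 mg/L.
Second outfall: C = (13290·14.92 + 2550·510.0)/15840 = 94.62 mg/L.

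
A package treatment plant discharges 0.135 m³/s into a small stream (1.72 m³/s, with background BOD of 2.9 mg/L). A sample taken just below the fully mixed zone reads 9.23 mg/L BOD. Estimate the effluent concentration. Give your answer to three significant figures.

89.9 mg/L

Mass balance: 1.720·2.900 + 0.1350·Cₑ = 1.855·9.230
→ Cₑ = (1.855·9.230 − 1.720·2.900) / 0.1350 = 89.88 mg/L.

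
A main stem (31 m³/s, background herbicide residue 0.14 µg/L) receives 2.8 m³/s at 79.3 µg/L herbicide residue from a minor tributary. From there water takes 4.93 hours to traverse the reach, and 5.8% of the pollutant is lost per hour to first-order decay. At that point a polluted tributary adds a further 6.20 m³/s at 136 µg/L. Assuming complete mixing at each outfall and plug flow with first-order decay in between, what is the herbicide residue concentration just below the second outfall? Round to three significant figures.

Conservation of mass: C = (31.00·0.1400 + 2.800·79.30) / 33.80 = 226.4/33.80 = 6.698 µg/L; combined flow 33.80 m³/s.
5.8%/h lost → k = −ln(1 − 0.058) = 0.05975 h⁻¹.
First-order decay: C = 6.698·exp(−k·t) = 6.698·0.7449 = 4.989 µg/L.
At the second outfall, C = (33.80·4.989 + 6.200·136.0) / (33.80 + 6.200) = 25.30 µg/L.

25.3 µg/L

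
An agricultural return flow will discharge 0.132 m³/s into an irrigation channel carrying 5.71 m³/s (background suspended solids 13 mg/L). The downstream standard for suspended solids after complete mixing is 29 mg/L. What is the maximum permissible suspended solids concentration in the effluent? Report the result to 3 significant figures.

721 mg/L

At the limit, (Qr·Cr + Qe·Cₑ)/(Qr + Qe) = 29:
Cₑ = (5.842·29 − 5.710·13.00) / 0.1320 = 721.1 mg/L.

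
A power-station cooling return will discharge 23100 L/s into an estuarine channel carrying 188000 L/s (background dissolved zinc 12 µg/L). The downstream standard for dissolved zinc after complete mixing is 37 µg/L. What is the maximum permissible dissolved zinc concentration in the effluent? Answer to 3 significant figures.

At the limit, (Qr·Cr + Qe·Cₑ)/(Qr + Qe) = 37:
Cₑ = (211100·37 − 188000·12.00) / 23100 = 240.5 µg/L.

240 µg/L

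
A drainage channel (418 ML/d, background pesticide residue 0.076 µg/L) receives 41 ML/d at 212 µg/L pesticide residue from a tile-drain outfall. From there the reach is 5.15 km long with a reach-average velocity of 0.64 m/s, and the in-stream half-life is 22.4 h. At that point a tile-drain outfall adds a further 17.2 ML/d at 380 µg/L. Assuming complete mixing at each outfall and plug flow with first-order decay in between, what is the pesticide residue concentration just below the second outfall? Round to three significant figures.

30.8 µg/L

Mass balance: C = (418.0·0.07600 + 41.00·212.0) / 459.0 = 8724/459.0 = 19.01 µg/L; combined flow 459.0 ML/d.
Travel time t = 5.15·1000 / 0.64 = 8047 s = 2.235 h.
Half-life 22.4 h → k = ln 2 / 22.4 = 0.03094 h⁻¹ = 0.7427 d⁻¹.
Decay over the reach: 19.01·exp(−kt) = 19.01·0.9332 = 17.74 µg/L.
Second outfall: C = (459.0·17.74 + 17.20·380.0)/476.2 = 30.82 µg/L.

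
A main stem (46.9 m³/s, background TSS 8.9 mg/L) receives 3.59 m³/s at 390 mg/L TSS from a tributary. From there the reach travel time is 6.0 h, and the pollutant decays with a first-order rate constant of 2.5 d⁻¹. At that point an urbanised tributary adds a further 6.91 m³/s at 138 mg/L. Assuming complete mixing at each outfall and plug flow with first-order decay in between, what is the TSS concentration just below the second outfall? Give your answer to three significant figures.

33.6 mg/L

Flow-weighted average: C = (46.90·8.900 + 3.590·390.0) / 50.49 = 1818/50.49 = 36.00 mg/L; combined flow 50.49 m³/s.
Applying C = C₀e^(−kt): 36.00 × 0.5353 = 19.27 mg/L.
At the second outfall, C = (50.49·19.27 + 6.910·138.0) / (50.49 + 6.910) = 33.56 mg/L.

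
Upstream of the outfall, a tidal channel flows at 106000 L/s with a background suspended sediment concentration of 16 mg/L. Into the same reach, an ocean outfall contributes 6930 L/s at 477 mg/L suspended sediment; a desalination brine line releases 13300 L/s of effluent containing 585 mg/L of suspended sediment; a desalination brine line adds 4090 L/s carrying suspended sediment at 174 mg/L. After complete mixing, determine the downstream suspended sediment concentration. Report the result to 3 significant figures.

Conservation of mass: C = (106000·16.00 + 6930·477.0 + 13300·585.0 + 4090·174.0) / 130300 = 13490000/130300 = 103.5 mg/L.

104 mg/L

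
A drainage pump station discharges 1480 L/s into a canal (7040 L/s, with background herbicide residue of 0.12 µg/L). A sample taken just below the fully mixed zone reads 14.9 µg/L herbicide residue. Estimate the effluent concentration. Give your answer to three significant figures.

85.2 µg/L

Mass balance: 7040·0.1200 + 1480·Cₑ = 8520·14.90
→ Cₑ = (8520·14.90 − 7040·0.1200) / 1480 = 85.20 µg/L.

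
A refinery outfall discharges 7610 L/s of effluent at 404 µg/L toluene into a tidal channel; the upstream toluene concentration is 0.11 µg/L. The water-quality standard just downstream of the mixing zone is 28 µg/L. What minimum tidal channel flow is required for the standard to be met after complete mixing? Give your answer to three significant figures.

Set C_mix = 28: (Q·0.1100 + 7610·404.0) / (Q + 7610) = 28
→ Q = 7610·(404.0 − 28)/(28 − 0.1100) = 102600 L/s.

103000 L/s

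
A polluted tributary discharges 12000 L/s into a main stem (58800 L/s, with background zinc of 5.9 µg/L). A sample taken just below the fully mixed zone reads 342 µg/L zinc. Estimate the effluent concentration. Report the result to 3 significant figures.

1990 µg/L

Mass balance: 58800·5.900 + 12000·Cₑ = 70800·342.0
→ Cₑ = (70800·342.0 − 58800·5.900) / 12000 = 1989 µg/L.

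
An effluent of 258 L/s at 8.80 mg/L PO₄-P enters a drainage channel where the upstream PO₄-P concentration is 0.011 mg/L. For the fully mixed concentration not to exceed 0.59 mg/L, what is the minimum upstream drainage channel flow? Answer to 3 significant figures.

3660 L/s

Set C_mix = 0.59: (Q·0.01100 + 258.0·8.800) / (Q + 258.0) = 0.59
→ Q = 258.0·(8.800 − 0.59)/(0.59 − 0.01100) = 3658 L/s.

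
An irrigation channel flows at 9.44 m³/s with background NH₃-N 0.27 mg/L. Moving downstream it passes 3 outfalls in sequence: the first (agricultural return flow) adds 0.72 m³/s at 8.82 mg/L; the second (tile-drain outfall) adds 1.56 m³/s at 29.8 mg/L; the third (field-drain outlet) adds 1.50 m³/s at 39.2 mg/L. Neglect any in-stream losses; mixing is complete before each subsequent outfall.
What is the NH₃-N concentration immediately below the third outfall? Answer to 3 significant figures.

Below outfall 1: Q → 10.16 m³/s, C = (9.440·0.2700 + 0.7200·8.820)/10.16 = 0.8759 mg/L.
Below outfall 2: Q → 11.72 m³/s, C = (10.16·0.8759 + 1.560·29.80)/11.72 = 4.726 mg/L.
Below outfall 3: Q → 13.22 m³/s, C = (11.72·4.726 + 1.500·39.20)/13.22 = 8.637 mg/L.

8.64 mg/L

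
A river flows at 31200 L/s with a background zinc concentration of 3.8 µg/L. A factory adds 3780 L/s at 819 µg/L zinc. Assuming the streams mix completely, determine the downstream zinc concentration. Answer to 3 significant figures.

91.9 µg/L

Mass balance: C = (31200·3.800 + 3780·819.0) / 34980 = 3214000/34980 = 91.89 µg/L.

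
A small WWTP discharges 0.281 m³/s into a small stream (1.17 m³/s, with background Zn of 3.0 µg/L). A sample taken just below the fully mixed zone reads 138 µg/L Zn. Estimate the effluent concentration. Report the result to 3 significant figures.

Mass balance: 1.170·3.000 + 0.2810·Cₑ = 1.451·138.0
→ Cₑ = (1.451·138.0 − 1.170·3.000) / 0.2810 = 700.1 µg/L.

700 µg/L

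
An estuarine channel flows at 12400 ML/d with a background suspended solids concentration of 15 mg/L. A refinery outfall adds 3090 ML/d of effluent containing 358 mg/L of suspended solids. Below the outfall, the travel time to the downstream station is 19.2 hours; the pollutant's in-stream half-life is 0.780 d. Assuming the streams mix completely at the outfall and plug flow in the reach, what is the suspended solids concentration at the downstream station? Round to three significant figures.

41.0 mg/L

Conservation of mass: C = (12400·15.00 + 3090·358.0) / 15490 = 1292000/15490 = 83.42 mg/L.
Half-life 0.780 d → k = ln 2 / 0.780 = 0.8887 d⁻¹.
After decay, C = 83.42 × e^(−kt) = 83.42 × 0.4912 = 40.98 mg/L.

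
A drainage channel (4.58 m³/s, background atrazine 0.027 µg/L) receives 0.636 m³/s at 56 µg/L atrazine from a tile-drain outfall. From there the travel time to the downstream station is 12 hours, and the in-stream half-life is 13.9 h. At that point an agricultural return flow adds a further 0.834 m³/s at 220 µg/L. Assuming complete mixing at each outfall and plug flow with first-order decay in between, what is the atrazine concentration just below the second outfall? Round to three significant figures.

33.6 µg/L

Conservation of mass: C = (4.580·0.02700 + 0.6360·56.00) / 5.216 = 35.74/5.216 = 6.852 µg/L; combined flow 5.216 m³/s.
Half-life 13.9 h → k = ln 2 / 13.9 = 0.04987 h⁻¹ = 1.197 d⁻¹.
After decay, C = 6.852 × e^(−kt) = 6.852 × 0.5497 = 3.766 µg/L.
At the second outfall, C = (5.216·3.766 + 0.8340·220.0) / (5.216 + 0.8340) = 33.57 µg/L.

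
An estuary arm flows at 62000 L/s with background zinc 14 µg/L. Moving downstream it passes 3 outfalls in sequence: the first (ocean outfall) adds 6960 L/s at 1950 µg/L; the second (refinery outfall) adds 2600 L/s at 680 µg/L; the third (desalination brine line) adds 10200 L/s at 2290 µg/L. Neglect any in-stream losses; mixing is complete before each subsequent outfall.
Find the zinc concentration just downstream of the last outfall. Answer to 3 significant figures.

484 µg/L

After outfall 1: Q = 62000 + 6960 = 68960 L/s; C = (62000·14.00 + 6960·1950)/68960 = 209.4 µg/L.
After outfall 2: Q = 68960 + 2600 = 71560 L/s; C = (68960·209.4 + 2600·680.0)/71560 = 226.5 µg/L.
After outfall 3: Q = 71560 + 10200 = 81760 L/s; C = (71560·226.5 + 10200·2290)/81760 = 483.9 µg/L.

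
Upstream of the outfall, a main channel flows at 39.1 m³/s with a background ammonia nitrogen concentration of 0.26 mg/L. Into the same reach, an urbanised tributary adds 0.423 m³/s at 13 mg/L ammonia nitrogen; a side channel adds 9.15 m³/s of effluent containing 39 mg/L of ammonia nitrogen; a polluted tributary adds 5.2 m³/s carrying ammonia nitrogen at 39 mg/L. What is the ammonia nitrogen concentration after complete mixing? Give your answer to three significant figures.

10.7 mg/L

Conservation of mass: C = (39.10·0.2600 + 0.4230·13.00 + 9.150·39.00 + 5.200·39.00) / 53.87 = 575.3/53.87 = 10.68 mg/L.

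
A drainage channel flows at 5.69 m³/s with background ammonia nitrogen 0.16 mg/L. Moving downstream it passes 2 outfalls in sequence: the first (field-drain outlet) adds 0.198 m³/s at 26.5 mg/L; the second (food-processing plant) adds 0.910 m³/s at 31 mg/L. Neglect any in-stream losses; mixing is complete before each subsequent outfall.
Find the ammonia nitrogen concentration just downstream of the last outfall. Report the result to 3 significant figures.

After outfall 1: Q = 5.690 + 0.1980 = 5.888 m³/s; C = (5.690·0.1600 + 0.1980·26.50)/5.888 = 1.046 mg/L.
After outfall 2: Q = 5.888 + 0.9100 = 6.798 m³/s; C = (5.888·1.046 + 0.9100·31.00)/6.798 = 5.056 mg/L.

5.06 mg/L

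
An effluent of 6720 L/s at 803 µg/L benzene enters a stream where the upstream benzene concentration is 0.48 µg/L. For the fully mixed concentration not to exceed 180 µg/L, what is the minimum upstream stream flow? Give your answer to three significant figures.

23300 L/s

Set C_mix = 180: (Q·0.4800 + 6720·803.0) / (Q + 6720) = 180
→ Q = 6720·(803.0 − 180)/(180 − 0.4800) = 23320 L/s.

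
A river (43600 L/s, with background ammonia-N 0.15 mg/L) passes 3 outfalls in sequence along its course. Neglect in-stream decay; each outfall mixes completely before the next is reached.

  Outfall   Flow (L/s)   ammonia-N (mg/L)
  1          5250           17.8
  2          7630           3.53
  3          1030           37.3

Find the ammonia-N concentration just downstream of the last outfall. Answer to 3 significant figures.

Below outfall 1: Q → 48850 L/s, C = (43600·0.1500 + 5250·17.80)/48850 = 2.047 mg/L.
Below outfall 2: Q → 56480 L/s, C = (48850·2.047 + 7630·3.530)/56480 = 2.247 mg/L.
Below outfall 3: Q → 57510 L/s, C = (56480·2.247 + 1030·37.30)/57510 = 2.875 mg/L.

2.88 mg/L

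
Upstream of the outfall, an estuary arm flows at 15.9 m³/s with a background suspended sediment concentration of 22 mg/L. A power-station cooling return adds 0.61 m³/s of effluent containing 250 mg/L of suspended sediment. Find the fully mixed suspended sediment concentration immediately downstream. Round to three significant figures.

Mass balance: C = (15.90·22.00 + 0.6100·250.0) / 16.51 = 502.3/16.51 = 30.42 mg/L.

30.4 mg/L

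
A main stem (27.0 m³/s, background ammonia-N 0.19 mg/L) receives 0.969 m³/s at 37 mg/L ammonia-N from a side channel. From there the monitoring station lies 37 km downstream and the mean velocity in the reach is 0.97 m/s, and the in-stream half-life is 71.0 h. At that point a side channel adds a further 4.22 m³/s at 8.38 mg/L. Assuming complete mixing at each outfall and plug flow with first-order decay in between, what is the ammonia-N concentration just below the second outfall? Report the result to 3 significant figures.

2.25 mg/L

Flow-weighted average: C = (27.00·0.1900 + 0.9690·37.00) / 27.97 = 40.98/27.97 = 1.465 mg/L; combined flow 27.97 m³/s.
Travel time t = 37·1000 / 0.97 = 38140 s = 10.60 h.
Half-life 71.0 h → k = ln 2 / 71.0 = 0.009763 h⁻¹ = 0.2343 d⁻¹.
After decay, C = 1.465 × e^(−kt) = 1.465 × 0.9017 = 1.321 mg/L.
At the second outfall, C = (27.97·1.321 + 4.220·8.380) / (27.97 + 4.220) = 2.247 mg/L.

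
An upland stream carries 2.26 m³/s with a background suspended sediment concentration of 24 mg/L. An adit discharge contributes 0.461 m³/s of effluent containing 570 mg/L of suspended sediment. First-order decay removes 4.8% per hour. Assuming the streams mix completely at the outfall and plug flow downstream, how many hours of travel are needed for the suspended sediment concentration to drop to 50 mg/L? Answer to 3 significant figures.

17.2 h

Flow-weighted average: C = (2.260·24.00 + 0.4610·570.0) / 2.721 = 317.0/2.721 = 116.5 mg/L.
4.8%/h lost → k = −ln(1 − 0.048) = 0.04919 h⁻¹.
116.5·exp(−k·t) = 50 → t = ln(116.5/50)/k = 61910 s = 17.20 h.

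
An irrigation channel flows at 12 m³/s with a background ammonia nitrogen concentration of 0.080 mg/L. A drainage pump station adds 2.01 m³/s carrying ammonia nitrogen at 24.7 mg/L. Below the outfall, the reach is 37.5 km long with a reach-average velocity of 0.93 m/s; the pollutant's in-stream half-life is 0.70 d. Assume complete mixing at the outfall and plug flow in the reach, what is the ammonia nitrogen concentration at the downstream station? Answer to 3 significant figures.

2.28 mg/L

Conservation of mass: C = (12.00·0.08000 + 2.010·24.70) / 14.01 = 50.61/14.01 = 3.612 mg/L.
Travel time t = 37.5·1000 / 0.93 = 40320 s = 11.20 h.
Half-life 0.70 d → k = ln 2 / 0.70 = 0.9902 d⁻¹.
After decay, C = 3.612 × e^(−kt) = 3.612 × 0.6299 = 2.275 mg/L.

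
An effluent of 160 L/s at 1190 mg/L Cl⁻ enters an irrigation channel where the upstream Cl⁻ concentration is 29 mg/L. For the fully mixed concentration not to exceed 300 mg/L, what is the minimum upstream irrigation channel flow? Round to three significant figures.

Set C_mix = 300: (Q·29.00 + 160.0·1190) / (Q + 160.0) = 300
→ Q = 160.0·(1190 − 300)/(300 − 29.00) = 525.5 L/s.

525 L/s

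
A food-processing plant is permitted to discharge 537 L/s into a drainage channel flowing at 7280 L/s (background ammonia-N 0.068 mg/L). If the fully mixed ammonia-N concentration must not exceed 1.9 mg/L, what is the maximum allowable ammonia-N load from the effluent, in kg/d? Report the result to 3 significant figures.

1240 kg/d

Mass balance at the limit: 7280·0.06800 + 537.0·Cₑ = 7817·1.9 → Cₑ = 26.74 mg/L.
537.0 L/s = 0.5370 m³/s. Load = 0.5370 m³/s × 26.74 g/m³ × 86 400 s/d = 1240 kg/d.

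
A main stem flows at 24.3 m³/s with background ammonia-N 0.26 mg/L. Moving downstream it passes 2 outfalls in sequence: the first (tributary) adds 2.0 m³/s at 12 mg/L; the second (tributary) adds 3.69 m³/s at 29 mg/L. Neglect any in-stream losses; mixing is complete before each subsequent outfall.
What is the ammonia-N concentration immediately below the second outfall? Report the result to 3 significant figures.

Below outfall 1: Q → 26.30 m³/s, C = (24.30·0.2600 + 2.000·12.00)/26.30 = 1.153 mg/L.
Below outfall 2: Q → 29.99 m³/s, C = (26.30·1.153 + 3.690·29.00)/29.99 = 4.579 mg/L.

4.58 mg/L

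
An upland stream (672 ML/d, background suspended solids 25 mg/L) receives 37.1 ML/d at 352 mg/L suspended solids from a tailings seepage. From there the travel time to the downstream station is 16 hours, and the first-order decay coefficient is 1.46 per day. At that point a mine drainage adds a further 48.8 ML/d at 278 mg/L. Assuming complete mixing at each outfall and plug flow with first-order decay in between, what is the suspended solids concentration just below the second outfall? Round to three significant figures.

After mixing, C = (672.0·25.00 + 37.10·352.0) / 709.1 = 29860/709.1 = 42.11 mg/L; combined flow 709.1 ML/d.
Applying C = C₀e^(−kt): 42.11 × 0.3778 = 15.91 mg/L.
At the second outfall, C = (709.1·15.91 + 48.80·278.0) / (709.1 + 48.80) = 32.79 mg/L.

32.8 mg/L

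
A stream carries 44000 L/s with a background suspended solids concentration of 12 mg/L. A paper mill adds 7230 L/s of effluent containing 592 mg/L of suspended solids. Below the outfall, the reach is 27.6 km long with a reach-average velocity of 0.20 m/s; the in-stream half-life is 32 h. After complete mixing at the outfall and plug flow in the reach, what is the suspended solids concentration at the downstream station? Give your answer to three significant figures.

Mass balance: C = (44000·12.00 + 7230·592.0) / 51230 = 4808000/51230 = 93.85 mg/L.
Travel time t = 27.6·1000 / 0.20 = 138000 s = 38.33 h.
Half-life 32 h → k = ln 2 / 32 = 0.02166 h⁻¹ = 0.5199 d⁻¹.
Applying C = C₀e^(−kt): 93.85 × 0.4359 = 40.91 mg/L.

40.9 mg/L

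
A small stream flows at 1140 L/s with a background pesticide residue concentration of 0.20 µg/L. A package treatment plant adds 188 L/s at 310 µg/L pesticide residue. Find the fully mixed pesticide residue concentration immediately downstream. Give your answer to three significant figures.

44.1 µg/L

After mixing, C = (1140·0.2000 + 188.0·310.0) / 1328 = 58510/1328 = 44.06 µg/L.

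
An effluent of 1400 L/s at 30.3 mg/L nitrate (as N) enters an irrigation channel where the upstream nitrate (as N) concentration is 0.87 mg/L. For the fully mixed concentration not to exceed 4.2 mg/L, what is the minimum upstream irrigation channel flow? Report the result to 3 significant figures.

Set C_mix = 4.2: (Q·0.8700 + 1400·30.30) / (Q + 1400) = 4.2
→ Q = 1400·(30.30 − 4.2)/(4.2 − 0.8700) = 10970 L/s.

11000 L/s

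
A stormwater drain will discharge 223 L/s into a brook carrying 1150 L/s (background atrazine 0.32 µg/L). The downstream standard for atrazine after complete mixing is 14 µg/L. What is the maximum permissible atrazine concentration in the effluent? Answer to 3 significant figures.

84.5 µg/L

At the limit, (Qr·Cr + Qe·Cₑ)/(Qr + Qe) = 14:
Cₑ = (1373·14 − 1150·0.3200) / 223.0 = 84.55 µg/L.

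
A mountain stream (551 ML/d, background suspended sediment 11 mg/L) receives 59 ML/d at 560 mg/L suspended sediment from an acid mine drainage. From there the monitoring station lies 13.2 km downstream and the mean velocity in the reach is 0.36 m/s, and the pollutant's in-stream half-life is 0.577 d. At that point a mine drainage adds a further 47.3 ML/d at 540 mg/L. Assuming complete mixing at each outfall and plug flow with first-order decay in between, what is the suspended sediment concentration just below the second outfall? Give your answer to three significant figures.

74.6 mg/L

After mixing, C = (551.0·11.00 + 59.00·560.0) / 610.0 = 39100/610.0 = 64.10 mg/L; combined flow 610.0 ML/d.
Travel time t = 13.2·1000 / 0.36 = 36670 s = 10.19 h.
Half-life 0.577 d → k = ln 2 / 0.577 = 1.201 d⁻¹.
Decay over the reach: 64.10·exp(−kt) = 64.10·0.6006 = 38.50 mg/L.
At the second outfall, C = (610.0·38.50 + 47.30·540.0) / (610.0 + 47.30) = 74.59 mg/L.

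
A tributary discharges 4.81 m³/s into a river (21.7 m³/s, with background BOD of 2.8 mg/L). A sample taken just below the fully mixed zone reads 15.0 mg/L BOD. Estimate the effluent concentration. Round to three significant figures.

70.0 mg/L

Mass balance: 21.70·2.800 + 4.810·Cₑ = 26.51·15.00
→ Cₑ = (26.51·15.00 − 21.70·2.800) / 4.810 = 70.04 mg/L.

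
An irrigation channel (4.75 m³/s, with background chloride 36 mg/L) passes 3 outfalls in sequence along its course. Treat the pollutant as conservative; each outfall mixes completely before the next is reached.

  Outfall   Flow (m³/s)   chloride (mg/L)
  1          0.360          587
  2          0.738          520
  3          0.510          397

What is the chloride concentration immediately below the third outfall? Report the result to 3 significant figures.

After outfall 1: Q = 4.750 + 0.3600 = 5.110 m³/s; C = (4.750·36.00 + 0.3600·587.0)/5.110 = 74.82 mg/L.
After outfall 2: Q = 5.110 + 0.7380 = 5.848 m³/s; C = (5.110·74.82 + 0.7380·520.0)/5.848 = 131.0 mg/L.
After outfall 3: Q = 5.848 + 0.5100 = 6.358 m³/s; C = (5.848·131.0 + 0.5100·397.0)/6.358 = 152.3 mg/L.

152 mg/L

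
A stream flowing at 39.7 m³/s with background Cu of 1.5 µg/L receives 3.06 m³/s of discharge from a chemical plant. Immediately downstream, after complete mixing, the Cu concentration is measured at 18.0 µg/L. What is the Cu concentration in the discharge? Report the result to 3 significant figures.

232 µg/L

Mass balance: 39.70·1.500 + 3.060·Cₑ = 42.76·18.00
→ Cₑ = (42.76·18.00 − 39.70·1.500) / 3.060 = 232.1 µg/L.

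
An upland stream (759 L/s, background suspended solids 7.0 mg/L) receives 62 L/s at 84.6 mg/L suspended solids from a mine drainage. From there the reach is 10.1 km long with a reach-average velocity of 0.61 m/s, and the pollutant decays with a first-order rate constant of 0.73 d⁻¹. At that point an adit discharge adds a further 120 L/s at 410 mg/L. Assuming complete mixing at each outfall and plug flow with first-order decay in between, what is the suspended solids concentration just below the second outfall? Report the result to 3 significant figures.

62.0 mg/L

Flow-weighted average: C = (759.0·7.000 + 62.00·84.60) / 821.0 = 10560/821.0 = 12.86 mg/L; combined flow 821.0 L/s.
Travel time t = 10.1·1000 / 0.61 = 16560 s = 4.599 h.
Decay over the reach: 12.86·exp(−kt) = 12.86·0.8694 = 11.18 mg/L.
At the second outfall, C = (821.0·11.18 + 120.0·410.0) / (821.0 + 120.0) = 62.04 mg/L.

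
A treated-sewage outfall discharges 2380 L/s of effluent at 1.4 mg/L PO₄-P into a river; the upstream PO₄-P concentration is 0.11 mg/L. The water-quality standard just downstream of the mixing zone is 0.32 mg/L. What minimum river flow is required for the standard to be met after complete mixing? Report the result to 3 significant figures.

12200 L/s

Set C_mix = 0.32: (Q·0.1100 + 2380·1.400) / (Q + 2380) = 0.32
→ Q = 2380·(1.400 − 0.32)/(0.32 − 0.1100) = 12240 L/s.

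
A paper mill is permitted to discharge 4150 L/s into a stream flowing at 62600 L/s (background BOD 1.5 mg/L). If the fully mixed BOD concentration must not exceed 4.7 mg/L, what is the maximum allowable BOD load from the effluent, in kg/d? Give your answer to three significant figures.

19000 kg/d

Mass balance at the limit: 62600·1.500 + 4150·Cₑ = 66750·4.7 → Cₑ = 52.97 mg/L.
4150 L/s = 4.150 m³/s. Load = 4.150 m³/s × 52.97 g/m³ × 86 400 s/d = 18990 kg/d.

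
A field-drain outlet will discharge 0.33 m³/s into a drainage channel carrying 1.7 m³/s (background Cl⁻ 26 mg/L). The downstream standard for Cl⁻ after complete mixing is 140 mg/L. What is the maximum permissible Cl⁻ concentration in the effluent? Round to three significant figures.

727 mg/L

At the limit, (Qr·Cr + Qe·Cₑ)/(Qr + Qe) = 140:
Cₑ = (2.030·140 − 1.700·26.00) / 0.3300 = 727.3 mg/L.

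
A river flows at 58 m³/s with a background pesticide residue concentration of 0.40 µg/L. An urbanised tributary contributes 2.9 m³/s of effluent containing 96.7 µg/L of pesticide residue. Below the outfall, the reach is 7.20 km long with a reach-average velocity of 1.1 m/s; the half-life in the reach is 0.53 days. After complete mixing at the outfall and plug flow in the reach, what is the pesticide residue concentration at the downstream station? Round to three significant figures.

4.52 µg/L

Flow-weighted average: C = (58.00·0.4000 + 2.900·96.70) / 60.90 = 303.6/60.90 = 4.986 µg/L.
Travel time t = 7.20·1000 / 1.1 = 6545 s = 1.818 h.
Half-life 0.53 d → k = ln 2 / 0.53 = 1.308 d⁻¹.
Decay over the reach: 4.986·exp(−kt) = 4.986·0.9057 = 4.515 µg/L.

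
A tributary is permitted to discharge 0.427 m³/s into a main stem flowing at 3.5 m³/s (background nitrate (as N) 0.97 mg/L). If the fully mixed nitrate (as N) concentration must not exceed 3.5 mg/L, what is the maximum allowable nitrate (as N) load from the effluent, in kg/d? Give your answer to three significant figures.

894 kg/d

Mass balance at the limit: 3.500·0.9700 + 0.4270·Cₑ = 3.927·3.5 → Cₑ = 24.24 mg/L.
Load = 0.4270 m³/s × 24.24 g/m³ × 86 400 s/d = 894.2 kg/d.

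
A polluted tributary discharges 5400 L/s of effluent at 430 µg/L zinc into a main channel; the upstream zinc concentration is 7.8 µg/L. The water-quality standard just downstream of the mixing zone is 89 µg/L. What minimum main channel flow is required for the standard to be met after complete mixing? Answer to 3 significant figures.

22700 L/s

Set C_mix = 89: (Q·7.800 + 5400·430.0) / (Q + 5400) = 89
→ Q = 5400·(430.0 − 89)/(89 − 7.800) = 22680 L/s.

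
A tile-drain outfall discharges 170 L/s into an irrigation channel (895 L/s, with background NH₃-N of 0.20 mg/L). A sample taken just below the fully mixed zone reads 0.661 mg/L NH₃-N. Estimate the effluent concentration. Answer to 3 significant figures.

3.09 mg/L

Mass balance: 895.0·0.2000 + 170.0·Cₑ = 1065·0.6610
→ Cₑ = (1065·0.6610 − 895.0·0.2000) / 170.0 = 3.088 mg/L.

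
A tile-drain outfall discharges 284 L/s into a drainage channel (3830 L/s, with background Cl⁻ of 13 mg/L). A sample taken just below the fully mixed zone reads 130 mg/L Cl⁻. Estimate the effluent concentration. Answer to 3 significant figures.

1710 mg/L

Mass balance: 3830·13.00 + 284.0·Cₑ = 4114·130.0
→ Cₑ = (4114·130.0 − 3830·13.00) / 284.0 = 1708 mg/L.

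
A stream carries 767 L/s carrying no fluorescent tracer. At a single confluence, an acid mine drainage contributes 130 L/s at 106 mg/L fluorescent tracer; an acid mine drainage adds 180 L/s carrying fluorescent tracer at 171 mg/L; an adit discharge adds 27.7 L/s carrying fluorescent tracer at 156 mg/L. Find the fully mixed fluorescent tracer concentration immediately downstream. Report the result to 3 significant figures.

Conservation of mass: C = (767.0·0 + 130.0·106.0 + 180.0·171.0 + 27.70·156.0) / 1105 = 48880/1105 = 44.25 mg/L.

44.2 mg/L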